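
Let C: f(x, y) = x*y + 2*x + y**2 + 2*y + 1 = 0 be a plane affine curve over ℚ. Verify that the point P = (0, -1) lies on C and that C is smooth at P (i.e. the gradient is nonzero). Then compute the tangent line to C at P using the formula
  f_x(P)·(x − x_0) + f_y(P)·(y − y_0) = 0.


Tangent line at P: x = 0.

Step 1: f(0, -1) = 0, so P lies on C.
Step 2: partial derivatives
  f_x(x, y) = y + 2, f_y(x, y) = x + 2*y + 2.
  f_x(P) = 1, f_y(P) = 0 (gradient nonzero, so P is smooth).
Step 3: tangent line at P: 1·(x − 0) + 0·(y − -1) = 0.
Expanding: x = 0.


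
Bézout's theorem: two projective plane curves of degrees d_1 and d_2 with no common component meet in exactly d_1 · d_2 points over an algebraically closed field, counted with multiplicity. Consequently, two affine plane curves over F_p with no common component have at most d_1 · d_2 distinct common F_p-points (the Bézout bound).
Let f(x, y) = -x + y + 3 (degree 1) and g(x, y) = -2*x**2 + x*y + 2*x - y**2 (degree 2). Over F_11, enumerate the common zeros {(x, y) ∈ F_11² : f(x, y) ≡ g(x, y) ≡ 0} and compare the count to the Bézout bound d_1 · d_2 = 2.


Common zeros: ∅; count = 0; Bézout bound = 2.

deg(f) = 1, deg(g) = 2, so Bézout bound = 2.
Scan x ∈ F_11. For each x, list the y ∈ F_11 with f(x, y) ≡ 0 and those with g(x, y) ≡ 0 (mod 11); the common zeros in that column are the intersection.
  x = 0: f ≡ 0 at y ∈ {8}; g ≡ 0 at y ∈ {0}; common: ∅.
  x = 1: f ≡ 0 at y ∈ {9}; g ≡ 0 at y ∈ {0, 1}; common: ∅.
  x = 2: f ≡ 0 at y ∈ {10}; g ≡ 0 at y ∈ ∅; common: ∅.
  x = 3: f ≡ 0 at y ∈ {0}; g ≡ 0 at y ∈ {5, 9}; common: ∅.
  x = 4: f ≡ 0 at y ∈ {1}; g ≡ 0 at y ∈ ∅; common: ∅.
  x = 5: f ≡ 0 at y ∈ {2}; g ≡ 0 at y ∈ ∅; common: ∅.
  x = 6: f ≡ 0 at y ∈ {3}; g ≡ 0 at y ∈ {1, 5}; common: ∅.
  x = 7: f ≡ 0 at y ∈ {4}; g ≡ 0 at y ∈ ∅; common: ∅.
  x = 8: f ≡ 0 at y ∈ {5}; g ≡ 0 at y ∈ {9, 10}; common: ∅.
  x = 9: f ≡ 0 at y ∈ {6}; g ≡ 0 at y ∈ {10}; common: ∅.
  x = 10: f ≡ 0 at y ∈ {7}; g ≡ 0 at y ∈ ∅; common: ∅.
Collecting: common zeros = ∅, so the count is 0.
Comparison with the Bézout bound: 0 ≤ 2 = deg(f)·deg(g), as expected for curves with no common component (the affine F_11-count falls short of the bound because intersections may lie at infinity, over extension fields, or carry multiplicity).


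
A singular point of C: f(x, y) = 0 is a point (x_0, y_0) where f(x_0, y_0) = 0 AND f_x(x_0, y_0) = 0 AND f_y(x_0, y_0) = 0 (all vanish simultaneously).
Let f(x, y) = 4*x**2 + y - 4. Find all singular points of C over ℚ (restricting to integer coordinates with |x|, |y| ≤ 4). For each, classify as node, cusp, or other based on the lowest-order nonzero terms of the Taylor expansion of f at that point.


No singular points in the scanned grid; C is smooth there.

Compute partial derivatives:
  f_x = 8*x.
  f_y = 1.
f_y = 1 is a nonzero constant, so f_y never vanishes: no point (x, y) can satisfy f = f_x = f_y = 0. In particular no (x, y) ∈ {−4, ..., 4}² is singular; the curve is smooth.


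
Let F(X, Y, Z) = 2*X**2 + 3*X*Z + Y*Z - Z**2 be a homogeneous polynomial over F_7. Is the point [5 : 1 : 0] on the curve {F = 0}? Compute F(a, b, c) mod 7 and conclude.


F(5,1,0) ≡ 1 (mod 7); P is NOT on the curve.

Evaluate F(5, 1, 0) term-by-term (mod 7).
  2*X**2 ↦ 2·25·1·1 = 50
  3*X*Z ↦ 3·5·1·0 = 0
  Y*Z ↦ 1·1·1·0 = 0
  -Z**2 ↦ -1·1·1·0 = 0
Sum: F(5, 1, 0) = (50) + (0) + (0) + (0) = 50.
Reducing mod 7: 50 ≡ 1 (mod 7).
Since F(a, b, c) ≡ 1 ≠ 0 (mod 7), P does NOT lie on the curve.


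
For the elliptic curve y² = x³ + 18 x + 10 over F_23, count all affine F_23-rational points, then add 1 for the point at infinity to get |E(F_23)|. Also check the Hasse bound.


Affine points = {(1, 11), (1, 12), (2, 10), (2, 13), (4, 10), (4, 13), (5, 8), (5, 15), (6, 9), (6, 14), (9, 2), (9, 21), (13, 7), (13, 16), (14, 4), (14, 19), (16, 1), (16, 22), (17, 10), (17, 13), (18, 5), (18, 18), (19, 9), (19, 14), (21, 9), (21, 14)}; affine count = 26; |E(F_23)| = 27.

Discriminant check: Δ ∝ 4a³ + 27b² = 4·18³ + 27·10² = 4·5832 + 27·100 ≡ 15 (mod 23). Nonzero ⇒ E is nonsingular.
For each x ∈ F_23, compute rhs = x³ + 18·x + 10 mod 23, then count y ∈ F_23 with y² ≡ rhs.
  x = 0: rhs = 10, matching y values: none (0 points).
  x = 1: rhs = 6, matching y values: 11, 12 (2 points).
  x = 2: rhs = 8, matching y values: 10, 13 (2 points).
  x = 3: rhs = 22, matching y values: none (0 points).
  x = 4: rhs = 8, matching y values: 10, 13 (2 points).
  x = 5: rhs = 18, matching y values: 8, 15 (2 points).
  x = 6: rhs = 12, matching y values: 9, 14 (2 points).
  x = 7: rhs = 19, matching y values: none (0 points).
  x = 8: rhs = 22, matching y values: none (0 points).
  x = 9: rhs = 4, matching y values: 2, 21 (2 points).
  x = 10: rhs = 17, matching y values: none (0 points).
  x = 11: rhs = 21, matching y values: none (0 points).
  x = 12: rhs = 22, matching y values: none (0 points).
  x = 13: rhs = 3, matching y values: 7, 16 (2 points).
  x = 14: rhs = 16, matching y values: 4, 19 (2 points).
  x = 15: rhs = 21, matching y values: none (0 points).
  x = 16: rhs = 1, matching y values: 1, 22 (2 points).
  x = 17: rhs = 8, matching y values: 10, 13 (2 points).
  x = 18: rhs = 2, matching y values: 5, 18 (2 points).
  x = 19: rhs = 12, matching y values: 9, 14 (2 points).
  x = 20: rhs = 21, matching y values: none (0 points).
  x = 21: rhs = 12, matching y values: 9, 14 (2 points).
  x = 22: rhs = 14, matching y values: none (0 points).
Total affine count: 26.
Full point count |E(F_23)| = 26 + 1 = 27.
Hasse bound: |27 − (23+1)| = |3| = 3 ≤ 2√23 ≈ 9.5917 ✓.


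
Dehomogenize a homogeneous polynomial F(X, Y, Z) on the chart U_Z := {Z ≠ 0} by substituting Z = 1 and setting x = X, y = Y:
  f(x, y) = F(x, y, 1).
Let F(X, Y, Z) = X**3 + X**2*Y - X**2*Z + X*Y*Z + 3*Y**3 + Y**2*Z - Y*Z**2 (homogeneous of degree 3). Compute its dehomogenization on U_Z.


f(x, y) = x**3 + x**2*y - x**2 + x*y + 3*y**3 + y**2 - y

On U_Z we set Z = 1. Each monomial c·X^i·Y^j·Z^k in F becomes c·x^i·y^j·1^k = c·x^i·y^j.
Substituting Z = 1: F(X, Y, 1) = x**3 + x**2*y - x**2 + x*y + 3*y**3 + y**2 - y.
Note: deg(f) ≤ deg(F) = 3; strict inequality happens when F is divisible by Z (lost terms).


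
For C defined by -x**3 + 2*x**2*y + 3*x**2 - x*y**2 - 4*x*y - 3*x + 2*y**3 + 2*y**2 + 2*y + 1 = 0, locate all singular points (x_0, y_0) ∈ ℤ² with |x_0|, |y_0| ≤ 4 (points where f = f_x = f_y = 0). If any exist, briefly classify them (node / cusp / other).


Singular points: {(1, 0)}; classification: cusp.

Compute partial derivatives:
  f_x = -3*x**2 + 4*x*y + 6*x - y**2 - 4*y - 3.
  f_y = 2*x**2 - 2*x*y - 4*x + 6*y**2 + 4*y + 2.
Scan x_0 ∈ {−4, ..., 4}. For each x_0, f_y(x_0, y) is a polynomial in y; find its integer roots y ∈ {−4, ..., 4}, then test f_x and f at those candidates.
  x = -4: f_y(-4, y) = 6*y**2 + 12*y + 50; no integer root y with |y| ≤ 4.
  x = -3: f_y(-3, y) = 6*y**2 + 10*y + 32; no integer root y with |y| ≤ 4.
  x = -2: f_y(-2, y) = 6*y**2 + 8*y + 18; no integer root y with |y| ≤ 4.
  x = -1: f_y(-1, y) = 6*y**2 + 6*y + 8; no integer root y with |y| ≤ 4.
  x = 0: f_y(0, y) = 6*y**2 + 4*y + 2; no integer root y with |y| ≤ 4.
  x = 1: f_y(1, y) = 6*y**2 + 2*y; vanishes at y ∈ {0}. (1, 0): f_x = 0, f = 0 — SINGULAR.
  x = 2: f_y(2, y) = 6*y**2 + 2; no integer root y with |y| ≤ 4.
  x = 3: f_y(3, y) = 6*y**2 - 2*y + 8; no integer root y with |y| ≤ 4.
  x = 4: f_y(4, y) = 6*y**2 - 4*y + 18; no integer root y with |y| ≤ 4.
Only singular point on the grid: (1, 0).
Classify: substitute x = 1 + u, y = 0 + v and expand: f = -u**3 + 2*u**2*v - u*v**2 + 2*v**3 + v**2.
No constant or linear terms (consistent with a singular point). Quadratic part: v**2. Cubic part: -u**3 + 2*u**2*v - u*v**2 + 2*v**3.
The quadratic part v**2 is a perfect square, so there is a single (double) tangent line v = 0, i.e. y = 0. Restricting the cubic part to that line (v = 0) leaves -u**3 ≠ 0, so f is not divisible by v and the branch is v² ≈ u**3 to lowest order — this is a cusp.
Classification: cusp.


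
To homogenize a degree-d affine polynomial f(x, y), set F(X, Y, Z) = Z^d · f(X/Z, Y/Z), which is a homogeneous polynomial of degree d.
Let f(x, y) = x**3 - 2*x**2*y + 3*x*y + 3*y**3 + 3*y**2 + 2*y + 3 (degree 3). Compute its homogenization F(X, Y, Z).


F(X, Y, Z) = X**3 - 2*X**2*Y + 3*X*Y*Z + 3*Y**3 + 3*Y**2*Z + 2*Y*Z**2 + 3*Z**3

deg(f) = 3.
Substitute x = X/Z, y = Y/Z into f, then multiply by Z^3.
  monomial 1·x^3·y^0 ↦ 1·X^3·Y^0·Z^0.
  monomial -2·x^2·y^1 ↦ -2·X^2·Y^1·Z^0.
  monomial 3·x^1·y^1 ↦ 3·X^1·Y^1·Z^1.
  monomial 3·x^0·y^3 ↦ 3·X^0·Y^3·Z^0.
  monomial 3·x^0·y^2 ↦ 3·X^0·Y^2·Z^1.
  monomial 2·x^0·y^1 ↦ 2·X^0·Y^1·Z^2.
  monomial 3·x^0·y^0 ↦ 3·X^0·Y^0·Z^3.
Collecting: F(X, Y, Z) = X**3 - 2*X**2*Y + 3*X*Y*Z + 3*Y**3 + 3*Y**2*Z + 2*Y*Z**2 + 3*Z**3.


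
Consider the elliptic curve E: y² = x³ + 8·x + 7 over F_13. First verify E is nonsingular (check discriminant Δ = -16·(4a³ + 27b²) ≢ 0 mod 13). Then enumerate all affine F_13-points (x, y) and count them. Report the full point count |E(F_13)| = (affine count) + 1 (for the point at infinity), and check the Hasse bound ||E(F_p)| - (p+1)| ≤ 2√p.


Affine points = {(1, 4), (1, 9), (4, 5), (4, 8), (5, 4), (5, 9), (7, 4), (7, 9), (11, 3), (11, 10)}; affine count = 10; |E(F_13)| = 11.

Discriminant check: Δ ∝ 4a³ + 27b² = 4·8³ + 27·7² = 4·512 + 27·49 ≡ 4 (mod 13). Nonzero ⇒ E is nonsingular.
For each x ∈ F_13, compute rhs = x³ + 8·x + 7 mod 13, then count y ∈ F_13 with y² ≡ rhs.
  x = 0: rhs = 7, matching y values: none (0 points).
  x = 1: rhs = 3, matching y values: 4, 9 (2 points).
  x = 2: rhs = 5, matching y values: none (0 points).
  x = 3: rhs = 6, matching y values: none (0 points).
  x = 4: rhs = 12, matching y values: 5, 8 (2 points).
  x = 5: rhs = 3, matching y values: 4, 9 (2 points).
  x = 6: rhs = 11, matching y values: none (0 points).
  x = 7: rhs = 3, matching y values: 4, 9 (2 points).
  x = 8: rhs = 11, matching y values: none (0 points).
  x = 9: rhs = 2, matching y values: none (0 points).
  x = 10: rhs = 8, matching y values: none (0 points).
  x = 11: rhs = 9, matching y values: 3, 10 (2 points).
  x = 12: rhs = 11, matching y values: none (0 points).
Total affine count: 10.
Full point count |E(F_13)| = 10 + 1 = 11.
Hasse bound: |11 − (13+1)| = |-3| = 3 ≤ 2√13 ≈ 7.2111 ✓.


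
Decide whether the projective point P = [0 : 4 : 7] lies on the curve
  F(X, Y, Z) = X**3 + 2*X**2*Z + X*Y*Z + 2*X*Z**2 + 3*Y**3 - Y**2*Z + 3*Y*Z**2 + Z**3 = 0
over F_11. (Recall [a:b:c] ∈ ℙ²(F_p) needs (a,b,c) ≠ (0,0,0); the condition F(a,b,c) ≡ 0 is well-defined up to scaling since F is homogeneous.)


F(0,4,7) ≡ 10 (mod 11); P is NOT on the curve.

Evaluate F(0, 4, 7) term-by-term (mod 11).
  X**3 ↦ 1·0·1·1 = 0
  2*X**2*Z ↦ 2·0·1·7 = 0
  X*Y*Z ↦ 1·0·4·7 = 0
  2*X*Z**2 ↦ 2·0·1·49 = 0
  3*Y**3 ↦ 3·1·64·1 = 192
  -Y**2*Z ↦ -1·1·16·7 = -112
  3*Y*Z**2 ↦ 3·1·4·49 = 588
  Z**3 ↦ 1·1·1·343 = 343
Sum: F(0, 4, 7) = (0) + (0) + (0) + (0) + (192) + (-112) + (588) + (343) = 1011.
Reducing mod 11: 1011 ≡ 10 (mod 11).
Since F(a, b, c) ≡ 10 ≠ 0 (mod 11), P does NOT lie on the curve.


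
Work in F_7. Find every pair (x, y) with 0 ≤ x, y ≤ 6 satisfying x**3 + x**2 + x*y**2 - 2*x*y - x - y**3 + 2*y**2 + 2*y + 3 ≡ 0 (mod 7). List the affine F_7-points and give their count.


Affine F_7-points: {(0, 2), (0, 3), (0, 4), (2, 1), (3, 3), (6, 4)}; count = 6.

For each of the 49 pairs (x, y) ∈ F_7², evaluate f(x, y) mod 7. Record the zeros.
  x = 0: [0↦3, 1↦6, 2↦0, 3↦0, 4↦0, 5↦1, 6↦4]  zeros at y ∈ {2, 3, 4}
  x = 1: [0↦4, 1↦6, 2↦1, 3↦4, 4↦2, 5↦3, 6↦1]  zeros at y ∈ ∅
  x = 2: [0↦6, 1↦0, 2↦3, 3↦2, 4↦5, 5↦6, 6↦6]  zeros at y ∈ {1}
  x = 3: [0↦1, 1↦1, 2↦5, 3↦0, 4↦1, 5↦2, 6↦4]  zeros at y ∈ {3}
  x = 4: [0↦2, 1↦1, 2↦6, 3↦4, 4↦3, 5↦4, 6↦1]  zeros at y ∈ ∅
  x = 5: [0↦1, 1↦6, 2↦5, 3↦6, 4↦3, 5↦4, 6↦3]  zeros at y ∈ ∅
  x = 6: [0↦4, 1↦1, 2↦1, 3↦5, 4↦0, 5↦1, 6↦2]  zeros at y ∈ {4}
Collecting zeros: affine points = {(0, 2), (0, 3), (0, 4), (2, 1), (3, 3), (6, 4)}.
Total count |C(F_7)_aff| = 6.


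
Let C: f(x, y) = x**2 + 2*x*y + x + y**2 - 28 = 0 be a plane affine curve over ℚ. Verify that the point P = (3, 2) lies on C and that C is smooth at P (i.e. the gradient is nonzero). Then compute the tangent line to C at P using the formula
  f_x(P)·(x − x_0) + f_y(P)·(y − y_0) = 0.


Tangent line at P: 11*x + 10*y - 53 = 0.

Step 1: f(3, 2) = 0, so P lies on C.
Step 2: partial derivatives
  f_x(x, y) = 2*x + 2*y + 1, f_y(x, y) = 2*x + 2*y.
  f_x(P) = 11, f_y(P) = 10 (gradient nonzero, so P is smooth).
Step 3: tangent line at P: 11·(x − 3) + 10·(y − 2) = 0.
Expanding: 11*x + 10*y - 53 = 0.


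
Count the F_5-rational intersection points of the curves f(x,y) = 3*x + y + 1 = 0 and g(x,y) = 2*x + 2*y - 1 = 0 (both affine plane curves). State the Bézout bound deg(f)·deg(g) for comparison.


Common zeros: {(3, 0)}; count = 1; Bézout bound = 1.

deg(f) = 1, deg(g) = 1, so Bézout bound = 1.
Scan x ∈ F_5. For each x, list the y ∈ F_5 with f(x, y) ≡ 0 and those with g(x, y) ≡ 0 (mod 5); the common zeros in that column are the intersection.
  x = 0: f ≡ 0 at y ∈ {4}; g ≡ 0 at y ∈ {3}; common: ∅.
  x = 1: f ≡ 0 at y ∈ {1}; g ≡ 0 at y ∈ {2}; common: ∅.
  x = 2: f ≡ 0 at y ∈ {3}; g ≡ 0 at y ∈ {1}; common: ∅.
  x = 3: f ≡ 0 at y ∈ {0}; g ≡ 0 at y ∈ {0}; common: {0}.
  x = 4: f ≡ 0 at y ∈ {2}; g ≡ 0 at y ∈ {4}; common: ∅.
Collecting: common zeros = {(3, 0)}, so the count is 1.
Comparison with the Bézout bound: 1 ≤ 1 = deg(f)·deg(g), as expected for curves with no common component (the bound is attained).


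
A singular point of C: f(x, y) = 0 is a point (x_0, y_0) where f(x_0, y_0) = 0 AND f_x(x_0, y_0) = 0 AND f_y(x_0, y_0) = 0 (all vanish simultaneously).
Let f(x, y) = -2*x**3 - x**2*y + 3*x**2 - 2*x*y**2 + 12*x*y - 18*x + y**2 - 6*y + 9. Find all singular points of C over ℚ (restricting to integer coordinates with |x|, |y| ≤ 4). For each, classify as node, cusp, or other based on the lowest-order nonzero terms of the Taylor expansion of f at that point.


Singular points: {(0, 3)}; classification: cusp.

Compute partial derivatives:
  f_x = -6*x**2 - 2*x*y + 6*x - 2*y**2 + 12*y - 18.
  f_y = -x**2 - 4*x*y + 12*x + 2*y - 6.
Scan x_0 ∈ {−4, ..., 4}. For each x_0, f_y(x_0, y) is a polynomial in y; find its integer roots y ∈ {−4, ..., 4}, then test f_x and f at those candidates.
  x = -4: f_y(-4, y) = 18*y - 70; no integer root y with |y| ≤ 4.
  x = -3: f_y(-3, y) = 14*y - 51; no integer root y with |y| ≤ 4.
  x = -2: f_y(-2, y) = 10*y - 34; no integer root y with |y| ≤ 4.
  x = -1: f_y(-1, y) = 6*y - 19; no integer root y with |y| ≤ 4.
  x = 0: f_y(0, y) = 2*y - 6; vanishes at y ∈ {3}. (0, 3): f_x = 0, f = 0 — SINGULAR.
  x = 1: f_y(1, y) = 5 - 2*y; no integer root y with |y| ≤ 4.
  x = 2: f_y(2, y) = 14 - 6*y; no integer root y with |y| ≤ 4.
  x = 3: f_y(3, y) = 21 - 10*y; no integer root y with |y| ≤ 4.
  x = 4: f_y(4, y) = 26 - 14*y; no integer root y with |y| ≤ 4.
Only singular point on the grid: (0, 3).
Classify: substitute x = 0 + u, y = 3 + v and expand: f = -2*u**3 - u**2*v - 2*u*v**2 + v**2.
No constant or linear terms (consistent with a singular point). Quadratic part: v**2. Cubic part: -2*u**3 - u**2*v - 2*u*v**2.
The quadratic part v**2 is a perfect square, so there is a single (double) tangent line v = 0, i.e. y = 3. Restricting the cubic part to that line (v = 0) leaves -2*u**3 ≠ 0, so f is not divisible by v and the branch is v² ≈ 2*u**3 to lowest order — this is a cusp.
Classification: cusp.


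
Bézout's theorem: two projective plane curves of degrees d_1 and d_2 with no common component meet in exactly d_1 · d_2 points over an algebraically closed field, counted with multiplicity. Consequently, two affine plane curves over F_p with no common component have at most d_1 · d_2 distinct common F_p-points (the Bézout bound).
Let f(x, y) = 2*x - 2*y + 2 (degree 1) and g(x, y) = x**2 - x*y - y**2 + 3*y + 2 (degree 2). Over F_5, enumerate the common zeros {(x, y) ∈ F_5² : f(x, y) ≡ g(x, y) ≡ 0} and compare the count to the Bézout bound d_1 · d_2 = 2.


Common zeros: {(2, 3), (3, 4)}; count = 2; Bézout bound = 2.

deg(f) = 1, deg(g) = 2, so Bézout bound = 2.
Scan x ∈ F_5. For each x, list the y ∈ F_5 with f(x, y) ≡ 0 and those with g(x, y) ≡ 0 (mod 5); the common zeros in that column are the intersection.
  x = 0: f ≡ 0 at y ∈ {1}; g ≡ 0 at y ∈ ∅; common: ∅.
  x = 1: f ≡ 0 at y ∈ {2}; g ≡ 0 at y ∈ {3, 4}; common: ∅.
  x = 2: f ≡ 0 at y ∈ {3}; g ≡ 0 at y ∈ {3}; common: {3}.
  x = 3: f ≡ 0 at y ∈ {4}; g ≡ 0 at y ∈ {1, 4}; common: {4}.
  x = 4: f ≡ 0 at y ∈ {0}; g ≡ 0 at y ∈ ∅; common: ∅.
Collecting: common zeros = {(2, 3), (3, 4)}, so the count is 2.
Comparison with the Bézout bound: 2 ≤ 2 = deg(f)·deg(g), as expected for curves with no common component (the bound is attained).


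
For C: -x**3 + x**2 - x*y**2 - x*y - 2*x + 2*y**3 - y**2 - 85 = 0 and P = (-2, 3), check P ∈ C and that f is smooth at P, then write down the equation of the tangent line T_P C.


Tangent line at P: -30*x + 62*y - 246 = 0.

Step 1: f(-2, 3) = 0, so P lies on C.
Step 2: partial derivatives
  f_x(x, y) = -3*x**2 + 2*x - y**2 - y - 2, f_y(x, y) = -2*x*y - x + 6*y**2 - 2*y.
  f_x(P) = -30, f_y(P) = 62 (gradient nonzero, so P is smooth).
Step 3: tangent line at P: -30·(x − -2) + 62·(y − 3) = 0.
Expanding: -30*x + 62*y - 246 = 0.


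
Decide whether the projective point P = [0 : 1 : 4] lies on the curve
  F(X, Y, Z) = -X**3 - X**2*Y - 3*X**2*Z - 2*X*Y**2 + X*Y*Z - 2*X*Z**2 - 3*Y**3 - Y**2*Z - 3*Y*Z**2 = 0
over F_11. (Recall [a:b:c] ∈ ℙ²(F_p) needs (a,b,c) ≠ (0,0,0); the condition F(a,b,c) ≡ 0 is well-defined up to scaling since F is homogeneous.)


F(0,1,4) ≡ 0 (mod 11); P is on the curve.

Evaluate F(0, 1, 4) term-by-term (mod 11).
  -X**3 ↦ -1·0·1·1 = 0
  -X**2*Y ↦ -1·0·1·1 = 0
  -3*X**2*Z ↦ -3·0·1·4 = 0
  -2*X*Y**2 ↦ -2·0·1·1 = 0
  X*Y*Z ↦ 1·0·1·4 = 0
  -2*X*Z**2 ↦ -2·0·1·16 = 0
  -3*Y**3 ↦ -3·1·1·1 = -3
  -Y**2*Z ↦ -1·1·1·4 = -4
  -3*Y*Z**2 ↦ -3·1·1·16 = -48
Sum: F(0, 1, 4) = (0) + (0) + (0) + (0) + (0) + (0) + (-3) + (-4) + (-48) = -55.
Reducing mod 11: -55 ≡ 0 (mod 11).
Since F(a, b, c) ≡ 0 (mod 11), P lies on the curve.


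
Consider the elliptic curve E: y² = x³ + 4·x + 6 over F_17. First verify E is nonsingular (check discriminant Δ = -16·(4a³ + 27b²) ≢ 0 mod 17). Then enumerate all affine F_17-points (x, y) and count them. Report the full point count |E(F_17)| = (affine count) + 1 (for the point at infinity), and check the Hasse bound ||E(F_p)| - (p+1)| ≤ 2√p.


Affine points = {(4, 1), (4, 16), (5, 7), (5, 10), (6, 5), (6, 12), (10, 3), (10, 14), (11, 2), (11, 15), (14, 1), (14, 16), (16, 1), (16, 16)}; affine count = 14; |E(F_17)| = 15.

Discriminant check: Δ ∝ 4a³ + 27b² = 4·4³ + 27·6² = 4·64 + 27·36 ≡ 4 (mod 17). Nonzero ⇒ E is nonsingular.
For each x ∈ F_17, compute rhs = x³ + 4·x + 6 mod 17, then count y ∈ F_17 with y² ≡ rhs.
  x = 0: rhs = 6, matching y values: none (0 points).
  x = 1: rhs = 11, matching y values: none (0 points).
  x = 2: rhs = 5, matching y values: none (0 points).
  x = 3: rhs = 11, matching y values: none (0 points).
  x = 4: rhs = 1, matching y values: 1, 16 (2 points).
  x = 5: rhs = 15, matching y values: 7, 10 (2 points).
  x = 6: rhs = 8, matching y values: 5, 12 (2 points).
  x = 7: rhs = 3, matching y values: none (0 points).
  x = 8: rhs = 6, matching y values: none (0 points).
  x = 9: rhs = 6, matching y values: none (0 points).
  x = 10: rhs = 9, matching y values: 3, 14 (2 points).
  x = 11: rhs = 4, matching y values: 2, 15 (2 points).
  x = 12: rhs = 14, matching y values: none (0 points).
  x = 13: rhs = 11, matching y values: none (0 points).
  x = 14: rhs = 1, matching y values: 1, 16 (2 points).
  x = 15: rhs = 7, matching y values: none (0 points).
  x = 16: rhs = 1, matching y values: 1, 16 (2 points).
Total affine count: 14.
Full point count |E(F_17)| = 14 + 1 = 15.
Hasse bound: |15 − (17+1)| = |-3| = 3 ≤ 2√17 ≈ 8.2462 ✓.


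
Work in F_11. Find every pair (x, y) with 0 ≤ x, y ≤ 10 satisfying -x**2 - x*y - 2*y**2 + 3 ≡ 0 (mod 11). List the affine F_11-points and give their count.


Affine F_11-points: {(3, 1), (3, 3), (4, 10), (5, 0), (5, 3), (6, 0), (6, 8), (7, 1), (8, 8), (8, 10)}; count = 10.

For each of the 121 pairs (x, y) ∈ F_11², evaluate f(x, y) mod 11. Record the zeros.
  x = 0: [0↦3, 1↦1, 2↦6, 3↦7, 4↦4, 5↦8, 6↦8, 7↦4, 8↦7, 9↦6, 10↦1]  zeros at y ∈ ∅
  x = 1: [0↦2, 1↦10, 2↦3, 3↦3, 4↦10, 5↦2, 6↦1, 7↦7, 8↦9, 9↦7, 10↦1]  zeros at y ∈ ∅
  x = 2: [0↦10, 1↦6, 2↦9, 3↦8, 4↦3, 5↦5, 6↦3, 7↦8, 8↦9, 9↦6, 10↦10]  zeros at y ∈ ∅
  x = 3: [0↦5, 1↦0, 2↦2, 3↦0, 4↦5, 5↦6, 6↦3, 7↦7, 8↦7, 9↦3, 10↦6]  zeros at y ∈ {1, 3}
  x = 4: [0↦9, 1↦3, 2↦4, 3↦1, 4↦5, 5↦5, 6↦1, 7↦4, 8↦3, 9↦9, 10↦0]  zeros at y ∈ {10}
  x = 5: [0↦0, 1↦4, 2↦4, 3↦0, 4↦3, 5↦2, 6↦8, 7↦10, 8↦8, 9↦2, 10↦3]  zeros at y ∈ {0, 3}
  x = 6: [0↦0, 1↦3, 2↦2, 3↦8, 4↦10, 5↦8, 6↦2, 7↦3, 8↦0, 9↦4, 10↦4]  zeros at y ∈ {0, 8}
  x = 7: [0↦9, 1↦0, 2↦9, 3↦3, 4↦4, 5↦1, 6↦5, 7↦5, 8↦1, 9↦4, 10↦3]  zeros at y ∈ {1}
  x = 8: [0↦5, 1↦6, 2↦3, 3↦7, 4↦7, 5↦3, 6↦6, 7↦5, 8↦0, 9↦2, 10↦0]  zeros at y ∈ {8, 10}
  x = 9: [0↦10, 1↦10, 2↦6, 3↦9, 4↦8, 5↦3, 6↦5, 7↦3, 8↦8, 9↦9, 10↦6]  zeros at y ∈ ∅
  x = 10: [0↦2, 1↦1, 2↦7, 3↦9, 4↦7, 5↦1, 6↦2, 7↦10, 8↦3, 9↦3, 10↦10]  zeros at y ∈ ∅
Collecting zeros: affine points = {(3, 1), (3, 3), (4, 10), (5, 0), (5, 3), (6, 0), (6, 8), (7, 1), (8, 8), (8, 10)}.
Total count |C(F_11)_aff| = 10.


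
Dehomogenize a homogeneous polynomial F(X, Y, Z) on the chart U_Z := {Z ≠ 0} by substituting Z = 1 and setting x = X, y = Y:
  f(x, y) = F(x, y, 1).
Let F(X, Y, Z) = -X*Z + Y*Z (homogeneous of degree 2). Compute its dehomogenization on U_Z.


f(x, y) = -x + y

On U_Z we set Z = 1. Each monomial c·X^i·Y^j·Z^k in F becomes c·x^i·y^j·1^k = c·x^i·y^j.
Substituting Z = 1: F(X, Y, 1) = -x + y.
Note: deg(f) ≤ deg(F) = 2; strict inequality happens when F is divisible by Z (lost terms).


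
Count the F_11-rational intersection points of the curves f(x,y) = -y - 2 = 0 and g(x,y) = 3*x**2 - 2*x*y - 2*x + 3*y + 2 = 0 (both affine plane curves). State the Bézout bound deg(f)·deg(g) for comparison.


Common zeros: ∅; count = 0; Bézout bound = 2.

deg(f) = 1, deg(g) = 2, so Bézout bound = 2.
Scan x ∈ F_11. For each x, list the y ∈ F_11 with f(x, y) ≡ 0 and those with g(x, y) ≡ 0 (mod 11); the common zeros in that column are the intersection.
  x = 0: f ≡ 0 at y ∈ {9}; g ≡ 0 at y ∈ {3}; common: ∅.
  x = 1: f ≡ 0 at y ∈ {9}; g ≡ 0 at y ∈ {8}; common: ∅.
  x = 2: f ≡ 0 at y ∈ {9}; g ≡ 0 at y ∈ {10}; common: ∅.
  x = 3: f ≡ 0 at y ∈ {9}; g ≡ 0 at y ∈ {4}; common: ∅.
  x = 4: f ≡ 0 at y ∈ {9}; g ≡ 0 at y ∈ {4}; common: ∅.
  x = 5: f ≡ 0 at y ∈ {9}; g ≡ 0 at y ∈ {8}; common: ∅.
  x = 6: f ≡ 0 at y ∈ {9}; g ≡ 0 at y ∈ {6}; common: ∅.
  x = 7: f ≡ 0 at y ∈ {9}; g ≡ 0 at y ∈ ∅; common: ∅.
  x = 8: f ≡ 0 at y ∈ {9}; g ≡ 0 at y ∈ {1}; common: ∅.
  x = 9: f ≡ 0 at y ∈ {9}; g ≡ 0 at y ∈ {10}; common: ∅.
  x = 10: f ≡ 0 at y ∈ {9}; g ≡ 0 at y ∈ {3}; common: ∅.
Collecting: common zeros = ∅, so the count is 0.
Comparison with the Bézout bound: 0 ≤ 2 = deg(f)·deg(g), as expected for curves with no common component (the affine F_11-count falls short of the bound because intersections may lie at infinity, over extension fields, or carry multiplicity).


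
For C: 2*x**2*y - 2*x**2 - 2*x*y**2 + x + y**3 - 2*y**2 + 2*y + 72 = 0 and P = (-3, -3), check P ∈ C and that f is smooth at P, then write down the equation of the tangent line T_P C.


Tangent line at P: 31*x + 23*y + 162 = 0.

Step 1: f(-3, -3) = 0, so P lies on C.
Step 2: partial derivatives
  f_x(x, y) = 4*x*y - 4*x - 2*y**2 + 1, f_y(x, y) = 2*x**2 - 4*x*y + 3*y**2 - 4*y + 2.
  f_x(P) = 31, f_y(P) = 23 (gradient nonzero, so P is smooth).
Step 3: tangent line at P: 31·(x − -3) + 23·(y − -3) = 0.
Expanding: 31*x + 23*y + 162 = 0.


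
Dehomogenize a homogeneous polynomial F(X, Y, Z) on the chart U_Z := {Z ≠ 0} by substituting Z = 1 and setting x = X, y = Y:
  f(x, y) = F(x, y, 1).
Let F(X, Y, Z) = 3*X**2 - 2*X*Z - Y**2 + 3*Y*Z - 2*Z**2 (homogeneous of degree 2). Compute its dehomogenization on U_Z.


f(x, y) = 3*x**2 - 2*x - y**2 + 3*y - 2

On U_Z we set Z = 1. Each monomial c·X^i·Y^j·Z^k in F becomes c·x^i·y^j·1^k = c·x^i·y^j.
Substituting Z = 1: F(X, Y, 1) = 3*x**2 - 2*x - y**2 + 3*y - 2.
Note: deg(f) ≤ deg(F) = 2; strict inequality happens when F is divisible by Z (lost terms).


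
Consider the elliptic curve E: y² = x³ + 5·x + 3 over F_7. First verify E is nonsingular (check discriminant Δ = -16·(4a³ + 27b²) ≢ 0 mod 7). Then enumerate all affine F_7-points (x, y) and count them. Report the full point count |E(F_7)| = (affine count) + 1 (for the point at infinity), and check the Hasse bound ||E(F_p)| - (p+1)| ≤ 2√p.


Affine points = {(1, 3), (1, 4), (2, 0), (6, 2), (6, 5)}; affine count = 5; |E(F_7)| = 6.

Discriminant check: Δ ∝ 4a³ + 27b² = 4·5³ + 27·3² = 4·125 + 27·9 ≡ 1 (mod 7). Nonzero ⇒ E is nonsingular.
For each x ∈ F_7, compute rhs = x³ + 5·x + 3 mod 7, then count y ∈ F_7 with y² ≡ rhs.
  x = 0: rhs = 3, matching y values: none (0 points).
  x = 1: rhs = 2, matching y values: 3, 4 (2 points).
  x = 2: rhs = 0, matching y values: 0 (1 points).
  x = 3: rhs = 3, matching y values: none (0 points).
  x = 4: rhs = 3, matching y values: none (0 points).
  x = 5: rhs = 6, matching y values: none (0 points).
  x = 6: rhs = 4, matching y values: 2, 5 (2 points).
Total affine count: 5.
Full point count |E(F_7)| = 5 + 1 = 6.
Hasse bound: |6 − (7+1)| = |-2| = 2 ≤ 2√7 ≈ 5.2915 ✓.


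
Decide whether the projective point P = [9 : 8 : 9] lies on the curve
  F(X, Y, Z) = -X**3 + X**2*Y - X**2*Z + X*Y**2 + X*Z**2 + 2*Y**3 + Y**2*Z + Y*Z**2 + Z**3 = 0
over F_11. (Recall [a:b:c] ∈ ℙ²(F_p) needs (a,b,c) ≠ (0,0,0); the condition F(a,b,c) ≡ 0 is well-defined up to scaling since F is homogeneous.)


F(9,8,9) ≡ 7 (mod 11); P is NOT on the curve.

Evaluate F(9, 8, 9) term-by-term (mod 11).
  -X**3 ↦ -1·729·1·1 = -729
  X**2*Y ↦ 1·81·8·1 = 648
  -X**2*Z ↦ -1·81·1·9 = -729
  X*Y**2 ↦ 1·9·64·1 = 576
  X*Z**2 ↦ 1·9·1·81 = 729
  2*Y**3 ↦ 2·1·512·1 = 1024
  Y**2*Z ↦ 1·1·64·9 = 576
  Y*Z**2 ↦ 1·1·8·81 = 648
  Z**3 ↦ 1·1·1·729 = 729
Sum: F(9, 8, 9) = (-729) + (648) + (-729) + (576) + (729) + (1024) + (576) + (648) + (729) = 3472.
Reducing mod 11: 3472 ≡ 7 (mod 11).
Since F(a, b, c) ≡ 7 ≠ 0 (mod 11), P does NOT lie on the curve.


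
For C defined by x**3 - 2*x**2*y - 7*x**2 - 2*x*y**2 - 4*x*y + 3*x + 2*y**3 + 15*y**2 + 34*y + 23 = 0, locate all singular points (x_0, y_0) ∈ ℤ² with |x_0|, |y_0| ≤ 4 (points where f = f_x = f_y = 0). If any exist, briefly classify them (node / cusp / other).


Singular points: {(1, -2)}; classification: cusp.

Compute partial derivatives:
  f_x = 3*x**2 - 4*x*y - 14*x - 2*y**2 - 4*y + 3.
  f_y = -2*x**2 - 4*x*y - 4*x + 6*y**2 + 30*y + 34.
Scan x_0 ∈ {−4, ..., 4}. For each x_0, f_y(x_0, y) is a polynomial in y; find its integer roots y ∈ {−4, ..., 4}, then test f_x and f at those candidates.
  x = -4: f_y(-4, y) = 6*y**2 + 46*y + 18; no integer root y with |y| ≤ 4.
  x = -3: f_y(-3, y) = 6*y**2 + 42*y + 28; no integer root y with |y| ≤ 4.
  x = -2: f_y(-2, y) = 6*y**2 + 38*y + 34; no integer root y with |y| ≤ 4.
  x = -1: f_y(-1, y) = 6*y**2 + 34*y + 36; no integer root y with |y| ≤ 4.
  x = 0: f_y(0, y) = 6*y**2 + 30*y + 34; no integer root y with |y| ≤ 4.
  x = 1: f_y(1, y) = 6*y**2 + 26*y + 28; vanishes at y ∈ {-2}. (1, -2): f_x = 0, f = 0 — SINGULAR.
  x = 2: f_y(2, y) = 6*y**2 + 22*y + 18; no integer root y with |y| ≤ 4.
  x = 3: f_y(3, y) = 6*y**2 + 18*y + 4; no integer root y with |y| ≤ 4.
  x = 4: f_y(4, y) = 6*y**2 + 14*y - 14; no integer root y with |y| ≤ 4.
Only singular point on the grid: (1, -2).
Classify: substitute x = 1 + u, y = -2 + v and expand: f = u**3 - 2*u**2*v - 2*u*v**2 + 2*v**3 + v**2.
No constant or linear terms (consistent with a singular point). Quadratic part: v**2. Cubic part: u**3 - 2*u**2*v - 2*u*v**2 + 2*v**3.
The quadratic part v**2 is a perfect square, so there is a single (double) tangent line v = 0, i.e. y = -2. Restricting the cubic part to that line (v = 0) leaves u**3 ≠ 0, so f is not divisible by v and the branch is v² ≈ -u**3 to lowest order — this is a cusp.
Classification: cusp.


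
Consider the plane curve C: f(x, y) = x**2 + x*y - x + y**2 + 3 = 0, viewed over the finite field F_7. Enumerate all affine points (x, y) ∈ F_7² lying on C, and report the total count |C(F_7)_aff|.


Affine F_7-points: {(0, 2), (0, 5), (3, 5), (3, 6), (6, 2), (6, 6)}; count = 6.

For each of the 49 pairs (x, y) ∈ F_7², evaluate f(x, y) mod 7. Record the zeros.
  x = 0: [0↦3, 1↦4, 2↦0, 3↦5, 4↦5, 5↦0, 6↦4]  zeros at y ∈ {2, 5}
  x = 1: [0↦3, 1↦5, 2↦2, 3↦1, 4↦2, 5↦5, 6↦3]  zeros at y ∈ ∅
  x = 2: [0↦5, 1↦1, 2↦6, 3↦6, 4↦1, 5↦5, 6↦4]  zeros at y ∈ ∅
  x = 3: [0↦2, 1↦6, 2↦5, 3↦6, 4↦2, 5↦0, 6↦0]  zeros at y ∈ {5, 6}
  x = 4: [0↦1, 1↦6, 2↦6, 3↦1, 4↦5, 5↦4, 6↦5]  zeros at y ∈ ∅
  x = 5: [0↦2, 1↦1, 2↦2, 3↦5, 4↦3, 5↦3, 6↦5]  zeros at y ∈ ∅
  x = 6: [0↦5, 1↦5, 2↦0, 3↦4, 4↦3, 5↦4, 6↦0]  zeros at y ∈ {2, 6}
Collecting zeros: affine points = {(0, 2), (0, 5), (3, 5), (3, 6), (6, 2), (6, 6)}.
Total count |C(F_7)_aff| = 6.


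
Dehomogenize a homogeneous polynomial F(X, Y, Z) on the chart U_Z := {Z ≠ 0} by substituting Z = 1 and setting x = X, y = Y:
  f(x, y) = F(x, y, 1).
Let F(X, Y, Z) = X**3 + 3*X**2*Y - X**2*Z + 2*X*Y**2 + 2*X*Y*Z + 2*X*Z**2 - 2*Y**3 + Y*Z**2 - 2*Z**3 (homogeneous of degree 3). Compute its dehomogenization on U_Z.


f(x, y) = x**3 + 3*x**2*y - x**2 + 2*x*y**2 + 2*x*y + 2*x - 2*y**3 + y - 2

On U_Z we set Z = 1. Each monomial c·X^i·Y^j·Z^k in F becomes c·x^i·y^j·1^k = c·x^i·y^j.
Substituting Z = 1: F(X, Y, 1) = x**3 + 3*x**2*y - x**2 + 2*x*y**2 + 2*x*y + 2*x - 2*y**3 + y - 2.
Note: deg(f) ≤ deg(F) = 3; strict inequality happens when F is divisible by Z (lost terms).


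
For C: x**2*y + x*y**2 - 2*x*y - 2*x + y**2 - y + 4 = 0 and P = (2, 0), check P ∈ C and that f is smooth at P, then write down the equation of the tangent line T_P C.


Tangent line at P: -2*x - y + 4 = 0.

Step 1: f(2, 0) = 0, so P lies on C.
Step 2: partial derivatives
  f_x(x, y) = 2*x*y + y**2 - 2*y - 2, f_y(x, y) = x**2 + 2*x*y - 2*x + 2*y - 1.
  f_x(P) = -2, f_y(P) = -1 (gradient nonzero, so P is smooth).
Step 3: tangent line at P: -2·(x − 2) + -1·(y − 0) = 0.
Expanding: -2*x - y + 4 = 0.


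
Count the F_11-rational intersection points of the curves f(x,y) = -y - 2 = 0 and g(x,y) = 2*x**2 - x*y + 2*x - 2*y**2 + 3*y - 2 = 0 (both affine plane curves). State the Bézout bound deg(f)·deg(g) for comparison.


Common zeros: {(2, 9), (7, 9)}; count = 2; Bézout bound = 2.

deg(f) = 1, deg(g) = 2, so Bézout bound = 2.
Scan x ∈ F_11. For each x, list the y ∈ F_11 with f(x, y) ≡ 0 and those with g(x, y) ≡ 0 (mod 11); the common zeros in that column are the intersection.
  x = 0: f ≡ 0 at y ∈ {9}; g ≡ 0 at y ∈ {3, 4}; common: ∅.
  x = 1: f ≡ 0 at y ∈ {9}; g ≡ 0 at y ∈ {4, 8}; common: ∅.
  x = 2: f ≡ 0 at y ∈ {9}; g ≡ 0 at y ∈ {8, 9}; common: {9}.
  x = 3: f ≡ 0 at y ∈ {9}; g ≡ 0 at y ∈ {0}; common: ∅.
  x = 4: f ≡ 0 at y ∈ {9}; g ≡ 0 at y ∈ ∅; common: ∅.
  x = 5: f ≡ 0 at y ∈ {9}; g ≡ 0 at y ∈ ∅; common: ∅.
  x = 6: f ≡ 0 at y ∈ {9}; g ≡ 0 at y ∈ {1, 3}; common: ∅.
  x = 7: f ≡ 0 at y ∈ {9}; g ≡ 0 at y ∈ {0, 9}; common: {9}.
  x = 8: f ≡ 0 at y ∈ {9}; g ≡ 0 at y ∈ ∅; common: ∅.
  x = 9: f ≡ 0 at y ∈ {9}; g ≡ 0 at y ∈ ∅; common: ∅.
  x = 10: f ≡ 0 at y ∈ {9}; g ≡ 0 at y ∈ {1}; common: ∅.
Collecting: common zeros = {(2, 9), (7, 9)}, so the count is 2.
Comparison with the Bézout bound: 2 ≤ 2 = deg(f)·deg(g), as expected for curves with no common component (the bound is attained).


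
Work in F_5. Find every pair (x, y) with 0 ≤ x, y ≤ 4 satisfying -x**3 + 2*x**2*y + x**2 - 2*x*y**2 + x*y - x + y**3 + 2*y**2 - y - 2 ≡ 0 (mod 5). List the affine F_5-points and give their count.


Affine F_5-points: {(0, 1), (0, 3), (0, 4), (1, 1), (1, 3), (2, 1), (2, 2), (2, 4), (4, 2)}; count = 9.

For each of the 25 pairs (x, y) ∈ F_5², evaluate f(x, y) mod 5. Record the zeros.
  x = 0: [0↦3, 1↦0, 2↦2, 3↦0, 4↦0]  zeros at y ∈ {1, 3, 4}
  x = 1: [0↦2, 1↦0, 2↦4, 3↦0, 4↦4]  zeros at y ∈ {1, 3}
  x = 2: [0↦2, 1↦0, 2↦0, 3↦3, 4↦0]  zeros at y ∈ {1, 2, 4}
  x = 3: [0↦2, 1↦4, 2↦4, 3↦3, 4↦2]  zeros at y ∈ ∅
  x = 4: [0↦1, 1↦1, 2↦0, 3↦4, 4↦4]  zeros at y ∈ {2}
Collecting zeros: affine points = {(0, 1), (0, 3), (0, 4), (1, 1), (1, 3), (2, 1), (2, 2), (2, 4), (4, 2)}.
Total count |C(F_5)_aff| = 9.


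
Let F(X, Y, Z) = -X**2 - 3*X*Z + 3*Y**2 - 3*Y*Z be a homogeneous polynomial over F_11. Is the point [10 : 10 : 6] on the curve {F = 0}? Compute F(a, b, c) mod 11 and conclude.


F(10,10,6) ≡ 5 (mod 11); P is NOT on the curve.

Evaluate F(10, 10, 6) term-by-term (mod 11).
  -X**2 ↦ -1·100·1·1 = -100
  -3*X*Z ↦ -3·10·1·6 = -180
  3*Y**2 ↦ 3·1·100·1 = 300
  -3*Y*Z ↦ -3·1·10·6 = -180
Sum: F(10, 10, 6) = (-100) + (-180) + (300) + (-180) = -160.
Reducing mod 11: -160 ≡ 5 (mod 11).
Since F(a, b, c) ≡ 5 ≠ 0 (mod 11), P does NOT lie on the curve.


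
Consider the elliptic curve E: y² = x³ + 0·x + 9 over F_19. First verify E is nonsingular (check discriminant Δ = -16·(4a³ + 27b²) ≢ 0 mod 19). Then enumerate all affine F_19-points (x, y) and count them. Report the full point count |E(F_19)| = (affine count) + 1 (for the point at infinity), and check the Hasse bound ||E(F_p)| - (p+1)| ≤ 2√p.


Affine points = {(0, 3), (0, 16), (2, 6), (2, 13), (3, 6), (3, 13), (4, 4), (4, 15), (5, 1), (5, 18), (6, 4), (6, 15), (9, 4), (9, 15), (14, 6), (14, 13), (16, 1), (16, 18), (17, 1), (17, 18)}; affine count = 20; |E(F_19)| = 21.

Discriminant check: Δ ∝ 4a³ + 27b² = 4·0³ + 27·9² = 4·0 + 27·81 ≡ 2 (mod 19). Nonzero ⇒ E is nonsingular.
For each x ∈ F_19, compute rhs = x³ + 0·x + 9 mod 19, then count y ∈ F_19 with y² ≡ rhs.
  x = 0: rhs = 9, matching y values: 3, 16 (2 points).
  x = 1: rhs = 10, matching y values: none (0 points).
  x = 2: rhs = 17, matching y values: 6, 13 (2 points).
  x = 3: rhs = 17, matching y values: 6, 13 (2 points).
  x = 4: rhs = 16, matching y values: 4, 15 (2 points).
  x = 5: rhs = 1, matching y values: 1, 18 (2 points).
  x = 6: rhs = 16, matching y values: 4, 15 (2 points).
  x = 7: rhs = 10, matching y values: none (0 points).
  x = 8: rhs = 8, matching y values: none (0 points).
  x = 9: rhs = 16, matching y values: 4, 15 (2 points).
  x = 10: rhs = 2, matching y values: none (0 points).
  x = 11: rhs = 10, matching y values: none (0 points).
  x = 12: rhs = 8, matching y values: none (0 points).
  x = 13: rhs = 2, matching y values: none (0 points).
  x = 14: rhs = 17, matching y values: 6, 13 (2 points).
  x = 15: rhs = 2, matching y values: none (0 points).
  x = 16: rhs = 1, matching y values: 1, 18 (2 points).
  x = 17: rhs = 1, matching y values: 1, 18 (2 points).
  x = 18: rhs = 8, matching y values: none (0 points).
Total affine count: 20.
Full point count |E(F_19)| = 20 + 1 = 21.
Hasse bound: |21 − (19+1)| = |1| = 1 ≤ 2√19 ≈ 8.7178 ✓.


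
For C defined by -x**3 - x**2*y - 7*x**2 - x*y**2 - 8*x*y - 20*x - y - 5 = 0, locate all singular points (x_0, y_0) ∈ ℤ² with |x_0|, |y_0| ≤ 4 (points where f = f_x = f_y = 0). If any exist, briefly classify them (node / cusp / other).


Singular points: {(-1, -3)}; classification: node.

Compute partial derivatives:
  f_x = -3*x**2 - 2*x*y - 14*x - y**2 - 8*y - 20.
  f_y = -x**2 - 2*x*y - 8*x - 1.
Scan x_0 ∈ {−4, ..., 4}. For each x_0, f_y(x_0, y) is a polynomial in y; find its integer roots y ∈ {−4, ..., 4}, then test f_x and f at those candidates.
  x = -4: f_y(-4, y) = 8*y + 15; no integer root y with |y| ≤ 4.
  x = -3: f_y(-3, y) = 6*y + 14; no integer root y with |y| ≤ 4.
  x = -2: f_y(-2, y) = 4*y + 11; no integer root y with |y| ≤ 4.
  x = -1: f_y(-1, y) = 2*y + 6; vanishes at y ∈ {-3}. (-1, -3): f_x = 0, f = 0 — SINGULAR.
  x = 0: f_y(0, y) = -1; no integer root y with |y| ≤ 4.
  x = 1: f_y(1, y) = -2*y - 10; no integer root y with |y| ≤ 4.
  x = 2: f_y(2, y) = -4*y - 21; no integer root y with |y| ≤ 4.
  x = 3: f_y(3, y) = -6*y - 34; no integer root y with |y| ≤ 4.
  x = 4: f_y(4, y) = -8*y - 49; no integer root y with |y| ≤ 4.
Only singular point on the grid: (-1, -3).
Classify: substitute x = -1 + u, y = -3 + v and expand: f = -u**3 - u**2*v - u**2 - u*v**2 + v**2.
No constant or linear terms (consistent with a singular point). Quadratic part: -u**2 + v**2. Cubic part: -u**3 - u**2*v - u*v**2.
The quadratic part v**2 - u**2 = (v − u)(v + u) splits into two distinct linear factors, so there are two distinct tangent lines y − -3 = ±(x − -1) — this is a node (ordinary double point).
Classification: node.


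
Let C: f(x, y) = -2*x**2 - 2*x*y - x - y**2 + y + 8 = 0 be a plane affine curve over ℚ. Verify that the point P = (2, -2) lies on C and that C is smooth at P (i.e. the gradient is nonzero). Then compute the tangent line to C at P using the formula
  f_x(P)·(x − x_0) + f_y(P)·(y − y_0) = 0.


Tangent line at P: -5*x + y + 12 = 0.

Step 1: f(2, -2) = 0, so P lies on C.
Step 2: partial derivatives
  f_x(x, y) = -4*x - 2*y - 1, f_y(x, y) = -2*x - 2*y + 1.
  f_x(P) = -5, f_y(P) = 1 (gradient nonzero, so P is smooth).
Step 3: tangent line at P: -5·(x − 2) + 1·(y − -2) = 0.
Expanding: -5*x + y + 12 = 0.


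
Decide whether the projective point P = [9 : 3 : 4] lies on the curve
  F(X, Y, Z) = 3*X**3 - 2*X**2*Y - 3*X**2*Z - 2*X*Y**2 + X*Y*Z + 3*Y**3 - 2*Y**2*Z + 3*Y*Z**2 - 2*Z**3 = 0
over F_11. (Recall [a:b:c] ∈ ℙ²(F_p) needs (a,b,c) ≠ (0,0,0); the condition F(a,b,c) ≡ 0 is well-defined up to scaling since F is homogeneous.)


F(9,3,4) ≡ 7 (mod 11); P is NOT on the curve.

Evaluate F(9, 3, 4) term-by-term (mod 11).
  3*X**3 ↦ 3·729·1·1 = 2187
  -2*X**2*Y ↦ -2·81·3·1 = -486
  -3*X**2*Z ↦ -3·81·1·4 = -972
  -2*X*Y**2 ↦ -2·9·9·1 = -162
  X*Y*Z ↦ 1·9·3·4 = 108
  3*Y**3 ↦ 3·1·27·1 = 81
  -2*Y**2*Z ↦ -2·1·9·4 = -72
  3*Y*Z**2 ↦ 3·1·3·16 = 144
  -2*Z**3 ↦ -2·1·1·64 = -128
Sum: F(9, 3, 4) = (2187) + (-486) + (-972) + (-162) + (108) + (81) + (-72) + (144) + (-128) = 700.
Reducing mod 11: 700 ≡ 7 (mod 11).
Since F(a, b, c) ≡ 7 ≠ 0 (mod 11), P does NOT lie on the curve.


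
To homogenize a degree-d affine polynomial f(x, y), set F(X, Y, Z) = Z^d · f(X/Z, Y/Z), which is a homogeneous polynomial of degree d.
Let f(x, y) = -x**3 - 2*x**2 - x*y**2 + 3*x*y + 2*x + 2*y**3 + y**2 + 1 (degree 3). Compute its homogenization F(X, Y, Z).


F(X, Y, Z) = -X**3 - 2*X**2*Z - X*Y**2 + 3*X*Y*Z + 2*X*Z**2 + 2*Y**3 + Y**2*Z + Z**3

deg(f) = 3.
Substitute x = X/Z, y = Y/Z into f, then multiply by Z^3.
  monomial -1·x^3·y^0 ↦ -1·X^3·Y^0·Z^0.
  monomial -2·x^2·y^0 ↦ -2·X^2·Y^0·Z^1.
  monomial -1·x^1·y^2 ↦ -1·X^1·Y^2·Z^0.
  monomial 3·x^1·y^1 ↦ 3·X^1·Y^1·Z^1.
  monomial 2·x^1·y^0 ↦ 2·X^1·Y^0·Z^2.
  monomial 2·x^0·y^3 ↦ 2·X^0·Y^3·Z^0.
  monomial 1·x^0·y^2 ↦ 1·X^0·Y^2·Z^1.
  monomial 1·x^0·y^0 ↦ 1·X^0·Y^0·Z^3.
Collecting: F(X, Y, Z) = -X**3 - 2*X**2*Z - X*Y**2 + 3*X*Y*Z + 2*X*Z**2 + 2*Y**3 + Y**2*Z + Z**3.
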